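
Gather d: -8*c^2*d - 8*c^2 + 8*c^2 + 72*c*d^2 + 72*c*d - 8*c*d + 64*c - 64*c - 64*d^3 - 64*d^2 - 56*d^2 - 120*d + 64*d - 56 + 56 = -64*d^3 + d^2*(72*c - 120) + d*(-8*c^2 + 64*c - 56)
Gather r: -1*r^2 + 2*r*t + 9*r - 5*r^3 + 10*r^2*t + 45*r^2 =-5*r^3 + r^2*(10*t + 44) + r*(2*t + 9)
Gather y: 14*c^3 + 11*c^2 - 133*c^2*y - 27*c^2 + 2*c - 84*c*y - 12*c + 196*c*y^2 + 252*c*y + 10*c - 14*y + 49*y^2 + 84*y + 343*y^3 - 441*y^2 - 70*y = 14*c^3 - 16*c^2 + 343*y^3 + y^2*(196*c - 392) + y*(-133*c^2 + 168*c)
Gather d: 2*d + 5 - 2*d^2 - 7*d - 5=-2*d^2 - 5*d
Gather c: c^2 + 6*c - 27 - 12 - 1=c^2 + 6*c - 40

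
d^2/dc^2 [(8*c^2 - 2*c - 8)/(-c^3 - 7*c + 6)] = 4*(-4*c^6 + 3*c^5 + 108*c^4 - 175*c^3 + 120*c^2 + 72*c + 94)/(c^9 + 21*c^7 - 18*c^6 + 147*c^5 - 252*c^4 + 451*c^3 - 882*c^2 + 756*c - 216)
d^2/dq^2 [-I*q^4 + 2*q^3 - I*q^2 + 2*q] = -12*I*q^2 + 12*q - 2*I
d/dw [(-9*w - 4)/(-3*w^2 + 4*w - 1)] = (-27*w^2 - 24*w + 25)/(9*w^4 - 24*w^3 + 22*w^2 - 8*w + 1)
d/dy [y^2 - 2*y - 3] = 2*y - 2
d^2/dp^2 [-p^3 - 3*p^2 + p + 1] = -6*p - 6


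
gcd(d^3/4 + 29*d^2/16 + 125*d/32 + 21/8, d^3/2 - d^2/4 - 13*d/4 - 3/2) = 1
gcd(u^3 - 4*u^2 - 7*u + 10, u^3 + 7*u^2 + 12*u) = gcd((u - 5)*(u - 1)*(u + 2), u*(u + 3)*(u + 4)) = 1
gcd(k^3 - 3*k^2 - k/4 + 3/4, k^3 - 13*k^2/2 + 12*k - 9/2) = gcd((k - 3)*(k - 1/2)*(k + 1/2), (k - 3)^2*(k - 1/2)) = k^2 - 7*k/2 + 3/2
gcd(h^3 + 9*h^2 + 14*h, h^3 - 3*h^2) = h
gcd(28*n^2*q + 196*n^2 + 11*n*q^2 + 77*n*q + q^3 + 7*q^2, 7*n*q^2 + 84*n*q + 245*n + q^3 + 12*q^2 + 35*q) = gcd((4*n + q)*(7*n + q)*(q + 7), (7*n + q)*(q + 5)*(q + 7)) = 7*n*q + 49*n + q^2 + 7*q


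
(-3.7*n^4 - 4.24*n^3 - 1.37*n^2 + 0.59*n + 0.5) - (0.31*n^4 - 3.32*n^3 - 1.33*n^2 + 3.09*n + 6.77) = -4.01*n^4 - 0.92*n^3 - 0.04*n^2 - 2.5*n - 6.27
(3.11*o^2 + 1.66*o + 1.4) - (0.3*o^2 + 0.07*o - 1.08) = 2.81*o^2 + 1.59*o + 2.48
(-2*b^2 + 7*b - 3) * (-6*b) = 12*b^3 - 42*b^2 + 18*b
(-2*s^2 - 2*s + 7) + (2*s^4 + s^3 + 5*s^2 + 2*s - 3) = 2*s^4 + s^3 + 3*s^2 + 4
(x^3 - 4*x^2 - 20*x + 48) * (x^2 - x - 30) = x^5 - 5*x^4 - 46*x^3 + 188*x^2 + 552*x - 1440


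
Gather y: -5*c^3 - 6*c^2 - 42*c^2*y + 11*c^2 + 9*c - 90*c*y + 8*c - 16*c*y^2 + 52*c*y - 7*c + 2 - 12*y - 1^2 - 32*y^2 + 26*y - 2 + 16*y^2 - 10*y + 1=-5*c^3 + 5*c^2 + 10*c + y^2*(-16*c - 16) + y*(-42*c^2 - 38*c + 4)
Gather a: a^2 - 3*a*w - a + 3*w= a^2 + a*(-3*w - 1) + 3*w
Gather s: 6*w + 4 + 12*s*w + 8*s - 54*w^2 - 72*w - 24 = s*(12*w + 8) - 54*w^2 - 66*w - 20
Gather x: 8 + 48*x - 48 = 48*x - 40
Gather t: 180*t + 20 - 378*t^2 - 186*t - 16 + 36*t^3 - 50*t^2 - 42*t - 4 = 36*t^3 - 428*t^2 - 48*t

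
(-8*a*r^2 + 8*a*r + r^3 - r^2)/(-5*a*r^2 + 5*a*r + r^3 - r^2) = (-8*a + r)/(-5*a + r)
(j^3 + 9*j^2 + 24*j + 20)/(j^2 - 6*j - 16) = (j^2 + 7*j + 10)/(j - 8)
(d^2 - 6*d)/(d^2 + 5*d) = (d - 6)/(d + 5)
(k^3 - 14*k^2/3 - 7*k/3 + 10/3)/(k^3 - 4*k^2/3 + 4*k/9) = 3*(k^2 - 4*k - 5)/(k*(3*k - 2))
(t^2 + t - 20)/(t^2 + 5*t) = (t - 4)/t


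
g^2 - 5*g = g*(g - 5)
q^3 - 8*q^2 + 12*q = q*(q - 6)*(q - 2)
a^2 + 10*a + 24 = (a + 4)*(a + 6)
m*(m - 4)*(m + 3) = m^3 - m^2 - 12*m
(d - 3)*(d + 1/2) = d^2 - 5*d/2 - 3/2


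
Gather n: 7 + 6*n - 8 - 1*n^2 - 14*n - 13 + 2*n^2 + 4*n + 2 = n^2 - 4*n - 12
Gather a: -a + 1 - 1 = -a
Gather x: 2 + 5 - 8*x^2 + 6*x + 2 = -8*x^2 + 6*x + 9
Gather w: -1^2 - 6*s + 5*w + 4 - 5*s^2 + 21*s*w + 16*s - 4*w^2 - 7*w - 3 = -5*s^2 + 10*s - 4*w^2 + w*(21*s - 2)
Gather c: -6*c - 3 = -6*c - 3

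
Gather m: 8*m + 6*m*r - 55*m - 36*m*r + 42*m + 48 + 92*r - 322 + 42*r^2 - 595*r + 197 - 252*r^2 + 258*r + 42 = m*(-30*r - 5) - 210*r^2 - 245*r - 35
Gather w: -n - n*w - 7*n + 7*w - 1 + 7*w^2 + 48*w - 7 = -8*n + 7*w^2 + w*(55 - n) - 8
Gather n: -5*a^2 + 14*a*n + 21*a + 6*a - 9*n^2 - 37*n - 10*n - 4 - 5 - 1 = -5*a^2 + 27*a - 9*n^2 + n*(14*a - 47) - 10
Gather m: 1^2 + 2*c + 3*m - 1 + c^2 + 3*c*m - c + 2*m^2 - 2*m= c^2 + c + 2*m^2 + m*(3*c + 1)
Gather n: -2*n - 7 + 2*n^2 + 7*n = 2*n^2 + 5*n - 7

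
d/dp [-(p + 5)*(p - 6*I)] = -2*p - 5 + 6*I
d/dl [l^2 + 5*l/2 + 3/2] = 2*l + 5/2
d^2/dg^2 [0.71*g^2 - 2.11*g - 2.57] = 1.42000000000000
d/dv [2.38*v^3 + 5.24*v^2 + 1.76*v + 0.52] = 7.14*v^2 + 10.48*v + 1.76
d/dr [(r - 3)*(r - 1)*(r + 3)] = 3*r^2 - 2*r - 9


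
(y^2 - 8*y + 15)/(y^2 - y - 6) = (y - 5)/(y + 2)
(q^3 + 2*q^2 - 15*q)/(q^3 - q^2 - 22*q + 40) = q*(q - 3)/(q^2 - 6*q + 8)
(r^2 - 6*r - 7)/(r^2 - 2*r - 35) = (r + 1)/(r + 5)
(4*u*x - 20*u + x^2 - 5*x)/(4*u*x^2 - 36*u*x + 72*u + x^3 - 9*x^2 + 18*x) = (x - 5)/(x^2 - 9*x + 18)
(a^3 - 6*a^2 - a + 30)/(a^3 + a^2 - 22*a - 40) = (a - 3)/(a + 4)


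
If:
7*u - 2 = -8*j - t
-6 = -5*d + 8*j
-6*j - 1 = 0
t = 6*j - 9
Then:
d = 14/15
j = -1/6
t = -10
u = 40/21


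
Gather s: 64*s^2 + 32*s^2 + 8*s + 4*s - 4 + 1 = 96*s^2 + 12*s - 3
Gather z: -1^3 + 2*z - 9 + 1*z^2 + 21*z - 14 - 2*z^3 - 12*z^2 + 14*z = -2*z^3 - 11*z^2 + 37*z - 24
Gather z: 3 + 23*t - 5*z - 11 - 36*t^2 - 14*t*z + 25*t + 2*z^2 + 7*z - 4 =-36*t^2 + 48*t + 2*z^2 + z*(2 - 14*t) - 12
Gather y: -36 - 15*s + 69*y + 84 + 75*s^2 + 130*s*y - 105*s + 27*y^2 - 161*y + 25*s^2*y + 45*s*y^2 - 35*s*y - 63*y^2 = 75*s^2 - 120*s + y^2*(45*s - 36) + y*(25*s^2 + 95*s - 92) + 48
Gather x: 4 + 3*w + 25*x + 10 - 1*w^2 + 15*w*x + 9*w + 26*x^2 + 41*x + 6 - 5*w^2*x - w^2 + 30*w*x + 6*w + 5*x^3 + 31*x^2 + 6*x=-2*w^2 + 18*w + 5*x^3 + 57*x^2 + x*(-5*w^2 + 45*w + 72) + 20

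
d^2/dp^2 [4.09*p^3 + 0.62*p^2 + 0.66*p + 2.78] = 24.54*p + 1.24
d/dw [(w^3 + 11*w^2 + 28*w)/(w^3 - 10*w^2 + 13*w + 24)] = 3*(-7*w^4 - 10*w^3 + 165*w^2 + 176*w + 224)/(w^6 - 20*w^5 + 126*w^4 - 212*w^3 - 311*w^2 + 624*w + 576)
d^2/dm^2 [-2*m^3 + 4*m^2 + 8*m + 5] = 8 - 12*m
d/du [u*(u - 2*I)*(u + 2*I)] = 3*u^2 + 4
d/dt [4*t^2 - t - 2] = 8*t - 1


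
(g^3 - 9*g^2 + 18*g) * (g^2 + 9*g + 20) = g^5 - 43*g^3 - 18*g^2 + 360*g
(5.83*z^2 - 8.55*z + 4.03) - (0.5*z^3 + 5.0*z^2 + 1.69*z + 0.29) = -0.5*z^3 + 0.83*z^2 - 10.24*z + 3.74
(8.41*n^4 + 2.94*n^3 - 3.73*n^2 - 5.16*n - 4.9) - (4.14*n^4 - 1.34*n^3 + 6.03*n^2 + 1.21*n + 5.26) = 4.27*n^4 + 4.28*n^3 - 9.76*n^2 - 6.37*n - 10.16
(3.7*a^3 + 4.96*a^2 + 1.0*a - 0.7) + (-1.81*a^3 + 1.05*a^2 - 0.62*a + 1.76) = 1.89*a^3 + 6.01*a^2 + 0.38*a + 1.06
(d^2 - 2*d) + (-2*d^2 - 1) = -d^2 - 2*d - 1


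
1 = 1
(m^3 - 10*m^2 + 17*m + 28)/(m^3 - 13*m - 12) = (m - 7)/(m + 3)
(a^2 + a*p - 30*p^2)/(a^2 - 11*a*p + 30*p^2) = (-a - 6*p)/(-a + 6*p)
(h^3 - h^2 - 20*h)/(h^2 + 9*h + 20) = h*(h - 5)/(h + 5)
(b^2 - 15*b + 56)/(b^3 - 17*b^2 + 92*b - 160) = (b - 7)/(b^2 - 9*b + 20)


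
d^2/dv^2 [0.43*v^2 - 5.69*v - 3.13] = 0.860000000000000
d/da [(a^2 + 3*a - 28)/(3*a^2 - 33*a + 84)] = -14/(3*a^2 - 42*a + 147)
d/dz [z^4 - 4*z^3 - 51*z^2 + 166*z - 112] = 4*z^3 - 12*z^2 - 102*z + 166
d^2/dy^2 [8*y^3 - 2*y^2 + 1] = 48*y - 4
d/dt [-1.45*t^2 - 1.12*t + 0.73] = -2.9*t - 1.12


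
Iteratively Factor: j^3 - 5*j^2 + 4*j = (j - 1)*(j^2 - 4*j) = (j - 4)*(j - 1)*(j)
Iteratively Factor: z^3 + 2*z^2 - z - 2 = (z - 1)*(z^2 + 3*z + 2) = (z - 1)*(z + 2)*(z + 1)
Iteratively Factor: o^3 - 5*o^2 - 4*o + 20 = (o - 5)*(o^2 - 4) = (o - 5)*(o + 2)*(o - 2)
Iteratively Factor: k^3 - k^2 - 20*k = (k + 4)*(k^2 - 5*k) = k*(k + 4)*(k - 5)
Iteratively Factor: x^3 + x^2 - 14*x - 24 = (x + 2)*(x^2 - x - 12) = (x - 4)*(x + 2)*(x + 3)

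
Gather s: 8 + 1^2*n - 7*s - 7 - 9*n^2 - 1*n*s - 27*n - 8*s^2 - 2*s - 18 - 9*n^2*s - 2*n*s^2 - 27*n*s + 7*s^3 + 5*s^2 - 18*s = -9*n^2 - 26*n + 7*s^3 + s^2*(-2*n - 3) + s*(-9*n^2 - 28*n - 27) - 17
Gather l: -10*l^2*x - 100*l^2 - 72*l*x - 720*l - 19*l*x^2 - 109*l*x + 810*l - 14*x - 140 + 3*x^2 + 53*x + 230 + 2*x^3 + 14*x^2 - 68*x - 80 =l^2*(-10*x - 100) + l*(-19*x^2 - 181*x + 90) + 2*x^3 + 17*x^2 - 29*x + 10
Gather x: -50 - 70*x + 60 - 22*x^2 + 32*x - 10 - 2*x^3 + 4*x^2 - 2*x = -2*x^3 - 18*x^2 - 40*x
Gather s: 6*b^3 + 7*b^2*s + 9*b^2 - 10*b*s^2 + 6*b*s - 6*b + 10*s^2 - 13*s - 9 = 6*b^3 + 9*b^2 - 6*b + s^2*(10 - 10*b) + s*(7*b^2 + 6*b - 13) - 9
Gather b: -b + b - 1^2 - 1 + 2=0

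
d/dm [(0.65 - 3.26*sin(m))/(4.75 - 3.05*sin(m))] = -13.5025*cos(m)/(3.05*sin(m) - 4.75)^2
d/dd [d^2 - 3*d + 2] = 2*d - 3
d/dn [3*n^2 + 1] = 6*n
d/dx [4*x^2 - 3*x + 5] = 8*x - 3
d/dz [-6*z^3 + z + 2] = 1 - 18*z^2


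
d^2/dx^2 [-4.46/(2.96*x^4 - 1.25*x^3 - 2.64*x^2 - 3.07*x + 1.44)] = ((158.4192*x^2 - 33.45*x - 23.5488)*(-2.96*x^4 + 1.25*x^3 + 2.64*x^2 + 3.07*x - 1.44) + 4.46*(-23.68*x^3 + 7.5*x^2 + 10.56*x + 6.14)*(-11.84*x^3 + 3.75*x^2 + 5.28*x + 3.07))/(-2.96*x^4 + 1.25*x^3 + 2.64*x^2 + 3.07*x - 1.44)^3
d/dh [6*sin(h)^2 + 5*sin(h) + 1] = (12*sin(h) + 5)*cos(h)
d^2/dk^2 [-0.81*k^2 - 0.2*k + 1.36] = -1.62000000000000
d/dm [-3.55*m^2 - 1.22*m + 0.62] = -7.1*m - 1.22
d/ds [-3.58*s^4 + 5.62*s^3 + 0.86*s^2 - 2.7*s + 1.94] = -14.32*s^3 + 16.86*s^2 + 1.72*s - 2.7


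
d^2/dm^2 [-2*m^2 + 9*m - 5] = -4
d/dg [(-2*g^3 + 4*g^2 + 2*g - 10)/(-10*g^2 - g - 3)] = 2*(10*g^4 + 2*g^3 + 17*g^2 - 112*g - 8)/(100*g^4 + 20*g^3 + 61*g^2 + 6*g + 9)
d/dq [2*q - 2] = 2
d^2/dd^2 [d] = 0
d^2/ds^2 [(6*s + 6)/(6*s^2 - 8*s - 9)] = 24*((1 - 9*s)*(-6*s^2 + 8*s + 9) - 8*(s + 1)*(3*s - 2)^2)/(-6*s^2 + 8*s + 9)^3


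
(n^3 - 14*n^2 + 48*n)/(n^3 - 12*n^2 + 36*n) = (n - 8)/(n - 6)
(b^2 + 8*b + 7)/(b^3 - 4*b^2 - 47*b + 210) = (b + 1)/(b^2 - 11*b + 30)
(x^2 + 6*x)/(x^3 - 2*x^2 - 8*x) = (x + 6)/(x^2 - 2*x - 8)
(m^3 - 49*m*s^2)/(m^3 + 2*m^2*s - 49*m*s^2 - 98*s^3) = m/(m + 2*s)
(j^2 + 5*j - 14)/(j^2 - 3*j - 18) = (-j^2 - 5*j + 14)/(-j^2 + 3*j + 18)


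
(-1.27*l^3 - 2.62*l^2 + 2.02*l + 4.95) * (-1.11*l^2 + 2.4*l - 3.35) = 1.4097*l^5 - 0.1398*l^4 - 4.2757*l^3 + 8.1305*l^2 + 5.113*l - 16.5825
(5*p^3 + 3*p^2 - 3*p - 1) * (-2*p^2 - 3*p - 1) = -10*p^5 - 21*p^4 - 8*p^3 + 8*p^2 + 6*p + 1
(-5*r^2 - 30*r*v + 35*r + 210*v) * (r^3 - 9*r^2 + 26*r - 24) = -5*r^5 - 30*r^4*v + 80*r^4 + 480*r^3*v - 445*r^3 - 2670*r^2*v + 1030*r^2 + 6180*r*v - 840*r - 5040*v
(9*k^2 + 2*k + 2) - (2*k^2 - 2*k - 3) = 7*k^2 + 4*k + 5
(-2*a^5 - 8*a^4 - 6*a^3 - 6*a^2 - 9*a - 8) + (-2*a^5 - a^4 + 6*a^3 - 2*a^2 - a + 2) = -4*a^5 - 9*a^4 - 8*a^2 - 10*a - 6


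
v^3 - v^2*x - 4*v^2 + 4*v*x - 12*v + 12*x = (v - 6)*(v + 2)*(v - x)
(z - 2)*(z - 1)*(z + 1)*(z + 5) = z^4 + 3*z^3 - 11*z^2 - 3*z + 10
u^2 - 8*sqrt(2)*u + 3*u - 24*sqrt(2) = (u + 3)*(u - 8*sqrt(2))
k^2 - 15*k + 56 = (k - 8)*(k - 7)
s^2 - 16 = (s - 4)*(s + 4)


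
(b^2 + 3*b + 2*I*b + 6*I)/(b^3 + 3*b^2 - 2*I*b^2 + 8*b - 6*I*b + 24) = 1/(b - 4*I)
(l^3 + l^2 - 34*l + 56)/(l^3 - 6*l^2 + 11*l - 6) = (l^2 + 3*l - 28)/(l^2 - 4*l + 3)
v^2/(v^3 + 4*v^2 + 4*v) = v/(v^2 + 4*v + 4)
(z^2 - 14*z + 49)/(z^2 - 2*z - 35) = (z - 7)/(z + 5)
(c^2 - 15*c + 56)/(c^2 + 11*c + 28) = (c^2 - 15*c + 56)/(c^2 + 11*c + 28)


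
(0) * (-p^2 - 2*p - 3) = 0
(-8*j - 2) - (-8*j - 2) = 0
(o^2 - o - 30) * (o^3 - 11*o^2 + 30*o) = o^5 - 12*o^4 + 11*o^3 + 300*o^2 - 900*o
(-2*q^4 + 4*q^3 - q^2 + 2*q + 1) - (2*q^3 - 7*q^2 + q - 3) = -2*q^4 + 2*q^3 + 6*q^2 + q + 4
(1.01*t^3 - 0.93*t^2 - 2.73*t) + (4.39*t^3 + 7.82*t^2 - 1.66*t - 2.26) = 5.4*t^3 + 6.89*t^2 - 4.39*t - 2.26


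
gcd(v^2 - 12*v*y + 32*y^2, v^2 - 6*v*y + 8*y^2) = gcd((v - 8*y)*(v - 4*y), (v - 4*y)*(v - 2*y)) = -v + 4*y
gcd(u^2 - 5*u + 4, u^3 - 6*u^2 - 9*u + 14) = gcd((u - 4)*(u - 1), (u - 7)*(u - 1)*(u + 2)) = u - 1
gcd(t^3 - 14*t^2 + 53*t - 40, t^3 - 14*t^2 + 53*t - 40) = t^3 - 14*t^2 + 53*t - 40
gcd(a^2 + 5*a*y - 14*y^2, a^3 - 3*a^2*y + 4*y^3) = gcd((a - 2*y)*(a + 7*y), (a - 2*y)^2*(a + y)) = -a + 2*y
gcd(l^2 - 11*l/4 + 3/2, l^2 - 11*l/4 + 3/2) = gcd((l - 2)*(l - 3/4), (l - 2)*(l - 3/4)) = l^2 - 11*l/4 + 3/2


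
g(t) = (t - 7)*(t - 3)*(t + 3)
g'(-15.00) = 876.00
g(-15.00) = -4752.00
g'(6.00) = 15.00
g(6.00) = -27.00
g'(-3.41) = 73.62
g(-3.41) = -27.36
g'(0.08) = -10.10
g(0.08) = 62.24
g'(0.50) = -15.25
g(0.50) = 56.88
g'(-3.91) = 91.60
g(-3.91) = -68.60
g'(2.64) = -25.05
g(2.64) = 8.85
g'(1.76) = -24.35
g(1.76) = 30.93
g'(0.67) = -17.03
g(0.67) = 54.13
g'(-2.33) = 39.91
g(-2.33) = 33.32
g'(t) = (t - 7)*(t - 3) + (t - 7)*(t + 3) + (t - 3)*(t + 3)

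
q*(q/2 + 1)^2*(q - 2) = q^4/4 + q^3/2 - q^2 - 2*q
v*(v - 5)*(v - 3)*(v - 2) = v^4 - 10*v^3 + 31*v^2 - 30*v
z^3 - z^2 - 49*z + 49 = (z - 7)*(z - 1)*(z + 7)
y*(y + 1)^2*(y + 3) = y^4 + 5*y^3 + 7*y^2 + 3*y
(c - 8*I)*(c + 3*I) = c^2 - 5*I*c + 24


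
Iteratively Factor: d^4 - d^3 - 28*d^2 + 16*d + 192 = (d - 4)*(d^3 + 3*d^2 - 16*d - 48) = (d - 4)*(d + 4)*(d^2 - d - 12) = (d - 4)*(d + 3)*(d + 4)*(d - 4)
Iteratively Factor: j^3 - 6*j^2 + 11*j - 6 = (j - 3)*(j^2 - 3*j + 2) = (j - 3)*(j - 2)*(j - 1)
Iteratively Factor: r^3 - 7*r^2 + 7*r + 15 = (r - 5)*(r^2 - 2*r - 3) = (r - 5)*(r - 3)*(r + 1)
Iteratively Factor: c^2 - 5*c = (c - 5)*(c)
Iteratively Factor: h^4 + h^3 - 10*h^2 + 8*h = (h + 4)*(h^3 - 3*h^2 + 2*h) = h*(h + 4)*(h^2 - 3*h + 2) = h*(h - 1)*(h + 4)*(h - 2)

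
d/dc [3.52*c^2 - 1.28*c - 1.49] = 7.04*c - 1.28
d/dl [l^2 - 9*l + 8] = 2*l - 9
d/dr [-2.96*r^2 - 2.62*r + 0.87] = -5.92*r - 2.62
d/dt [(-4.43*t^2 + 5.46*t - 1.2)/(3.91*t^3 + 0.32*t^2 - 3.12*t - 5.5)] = (17.3213*t^4 - 42.6972*t^3 + 26.1504*t^2 + 49.498*t - 33.774)/(15.2881*t^6 + 2.5024*t^5 - 24.296*t^4 - 45.0068*t^3 + 6.2144*t^2 + 34.32*t + 30.25)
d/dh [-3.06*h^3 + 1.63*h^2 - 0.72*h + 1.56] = -9.18*h^2 + 3.26*h - 0.72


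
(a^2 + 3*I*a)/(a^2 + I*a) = (a + 3*I)/(a + I)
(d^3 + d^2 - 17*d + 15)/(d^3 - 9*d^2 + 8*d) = (d^2 + 2*d - 15)/(d*(d - 8))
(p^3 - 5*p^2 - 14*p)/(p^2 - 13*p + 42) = p*(p + 2)/(p - 6)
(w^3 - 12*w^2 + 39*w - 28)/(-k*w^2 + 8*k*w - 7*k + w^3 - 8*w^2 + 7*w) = (w - 4)/(-k + w)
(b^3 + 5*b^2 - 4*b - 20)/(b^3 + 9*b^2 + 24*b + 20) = (b - 2)/(b + 2)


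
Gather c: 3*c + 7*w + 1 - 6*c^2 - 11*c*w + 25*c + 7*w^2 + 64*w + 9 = -6*c^2 + c*(28 - 11*w) + 7*w^2 + 71*w + 10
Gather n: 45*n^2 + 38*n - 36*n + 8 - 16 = 45*n^2 + 2*n - 8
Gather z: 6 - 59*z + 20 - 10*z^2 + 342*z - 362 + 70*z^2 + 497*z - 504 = 60*z^2 + 780*z - 840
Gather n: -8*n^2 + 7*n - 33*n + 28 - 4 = -8*n^2 - 26*n + 24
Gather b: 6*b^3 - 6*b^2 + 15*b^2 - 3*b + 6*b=6*b^3 + 9*b^2 + 3*b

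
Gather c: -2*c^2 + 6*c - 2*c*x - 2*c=-2*c^2 + c*(4 - 2*x)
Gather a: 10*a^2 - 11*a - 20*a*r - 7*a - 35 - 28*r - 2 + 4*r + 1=10*a^2 + a*(-20*r - 18) - 24*r - 36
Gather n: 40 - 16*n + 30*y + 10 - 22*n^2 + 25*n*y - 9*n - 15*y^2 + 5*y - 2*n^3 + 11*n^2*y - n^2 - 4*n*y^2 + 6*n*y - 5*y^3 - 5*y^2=-2*n^3 + n^2*(11*y - 23) + n*(-4*y^2 + 31*y - 25) - 5*y^3 - 20*y^2 + 35*y + 50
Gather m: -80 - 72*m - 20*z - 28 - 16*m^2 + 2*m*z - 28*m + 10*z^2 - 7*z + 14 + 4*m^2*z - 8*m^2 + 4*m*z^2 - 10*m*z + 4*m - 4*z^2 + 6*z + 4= m^2*(4*z - 24) + m*(4*z^2 - 8*z - 96) + 6*z^2 - 21*z - 90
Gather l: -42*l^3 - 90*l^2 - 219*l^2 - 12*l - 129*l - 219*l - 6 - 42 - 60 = -42*l^3 - 309*l^2 - 360*l - 108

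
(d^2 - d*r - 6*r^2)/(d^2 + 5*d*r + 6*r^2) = (d - 3*r)/(d + 3*r)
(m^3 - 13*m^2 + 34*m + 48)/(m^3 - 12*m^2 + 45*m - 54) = (m^2 - 7*m - 8)/(m^2 - 6*m + 9)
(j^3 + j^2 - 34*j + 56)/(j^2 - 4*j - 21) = (-j^3 - j^2 + 34*j - 56)/(-j^2 + 4*j + 21)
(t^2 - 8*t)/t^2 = (t - 8)/t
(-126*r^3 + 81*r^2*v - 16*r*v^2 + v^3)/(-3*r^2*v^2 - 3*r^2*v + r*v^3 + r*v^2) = (42*r^2 - 13*r*v + v^2)/(r*v*(v + 1))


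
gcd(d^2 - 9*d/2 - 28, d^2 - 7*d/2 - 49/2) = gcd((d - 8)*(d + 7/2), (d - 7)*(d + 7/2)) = d + 7/2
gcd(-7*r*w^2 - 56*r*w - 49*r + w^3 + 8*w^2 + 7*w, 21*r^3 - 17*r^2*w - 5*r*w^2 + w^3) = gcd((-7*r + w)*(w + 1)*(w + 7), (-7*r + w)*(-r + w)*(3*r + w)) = 7*r - w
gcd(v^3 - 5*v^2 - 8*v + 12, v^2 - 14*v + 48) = v - 6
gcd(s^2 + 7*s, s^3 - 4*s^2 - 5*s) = s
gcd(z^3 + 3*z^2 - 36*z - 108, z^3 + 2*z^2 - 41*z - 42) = z - 6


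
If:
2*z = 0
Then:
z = 0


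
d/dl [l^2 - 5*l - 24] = 2*l - 5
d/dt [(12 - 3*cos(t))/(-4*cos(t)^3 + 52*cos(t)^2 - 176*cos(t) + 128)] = 3*(2*cos(t) - 9)*sin(t)/(4*(cos(t) - 8)^2*(cos(t) - 1)^2)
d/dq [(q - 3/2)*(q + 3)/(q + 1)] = (q^2 + 2*q + 6)/(q^2 + 2*q + 1)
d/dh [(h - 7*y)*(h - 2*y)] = 2*h - 9*y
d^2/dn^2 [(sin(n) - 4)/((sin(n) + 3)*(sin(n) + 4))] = (-sin(n)^5 + 23*sin(n)^4 + 158*sin(n)^3 + 64*sin(n)^2 - 720*sin(n) - 464)/((sin(n) + 3)^3*(sin(n) + 4)^3)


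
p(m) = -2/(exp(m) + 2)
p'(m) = 2*exp(m)/(exp(m) + 2)^2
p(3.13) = -0.08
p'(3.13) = 0.07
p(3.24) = -0.07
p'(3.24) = 0.07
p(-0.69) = -0.80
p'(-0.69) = 0.16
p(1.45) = -0.32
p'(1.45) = 0.22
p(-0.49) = -0.77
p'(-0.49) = 0.18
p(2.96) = -0.09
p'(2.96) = 0.09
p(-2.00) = -0.94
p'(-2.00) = 0.06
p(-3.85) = -0.99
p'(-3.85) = 0.01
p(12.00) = 0.00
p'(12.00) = 0.00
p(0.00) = -0.67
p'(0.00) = 0.22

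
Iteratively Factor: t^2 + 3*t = (t + 3)*(t)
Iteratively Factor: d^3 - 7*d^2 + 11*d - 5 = (d - 1)*(d^2 - 6*d + 5) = (d - 5)*(d - 1)*(d - 1)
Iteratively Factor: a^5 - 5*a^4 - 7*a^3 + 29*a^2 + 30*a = (a)*(a^4 - 5*a^3 - 7*a^2 + 29*a + 30) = a*(a + 1)*(a^3 - 6*a^2 - a + 30) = a*(a - 5)*(a + 1)*(a^2 - a - 6) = a*(a - 5)*(a - 3)*(a + 1)*(a + 2)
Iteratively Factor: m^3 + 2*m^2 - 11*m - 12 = (m + 1)*(m^2 + m - 12) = (m - 3)*(m + 1)*(m + 4)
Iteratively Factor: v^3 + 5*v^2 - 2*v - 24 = (v + 3)*(v^2 + 2*v - 8) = (v + 3)*(v + 4)*(v - 2)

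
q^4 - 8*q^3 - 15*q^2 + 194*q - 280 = (q - 7)*(q - 4)*(q - 2)*(q + 5)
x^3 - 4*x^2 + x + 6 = (x - 3)*(x - 2)*(x + 1)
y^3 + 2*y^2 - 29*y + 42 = (y - 3)*(y - 2)*(y + 7)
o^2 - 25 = (o - 5)*(o + 5)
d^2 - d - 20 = (d - 5)*(d + 4)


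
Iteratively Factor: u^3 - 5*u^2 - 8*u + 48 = (u + 3)*(u^2 - 8*u + 16) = (u - 4)*(u + 3)*(u - 4)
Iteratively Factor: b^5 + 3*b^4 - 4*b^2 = (b)*(b^4 + 3*b^3 - 4*b) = b*(b + 2)*(b^3 + b^2 - 2*b) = b*(b - 1)*(b + 2)*(b^2 + 2*b) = b^2*(b - 1)*(b + 2)*(b + 2)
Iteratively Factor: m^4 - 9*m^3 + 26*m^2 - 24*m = (m - 4)*(m^3 - 5*m^2 + 6*m) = (m - 4)*(m - 2)*(m^2 - 3*m) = m*(m - 4)*(m - 2)*(m - 3)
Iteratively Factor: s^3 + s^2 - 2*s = (s + 2)*(s^2 - s) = (s - 1)*(s + 2)*(s)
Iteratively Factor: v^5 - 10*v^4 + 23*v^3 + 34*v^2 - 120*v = (v - 3)*(v^4 - 7*v^3 + 2*v^2 + 40*v) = (v - 5)*(v - 3)*(v^3 - 2*v^2 - 8*v) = (v - 5)*(v - 4)*(v - 3)*(v^2 + 2*v) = (v - 5)*(v - 4)*(v - 3)*(v + 2)*(v)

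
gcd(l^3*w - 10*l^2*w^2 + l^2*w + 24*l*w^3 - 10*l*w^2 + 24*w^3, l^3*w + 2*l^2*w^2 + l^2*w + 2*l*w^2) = l*w + w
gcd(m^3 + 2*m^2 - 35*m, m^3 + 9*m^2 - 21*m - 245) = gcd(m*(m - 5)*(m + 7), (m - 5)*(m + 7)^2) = m^2 + 2*m - 35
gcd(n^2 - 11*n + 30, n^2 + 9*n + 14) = 1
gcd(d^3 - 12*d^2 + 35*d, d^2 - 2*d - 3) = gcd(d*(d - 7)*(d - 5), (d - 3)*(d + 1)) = 1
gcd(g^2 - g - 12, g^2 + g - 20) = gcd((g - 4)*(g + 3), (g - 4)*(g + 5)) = g - 4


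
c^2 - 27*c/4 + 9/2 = (c - 6)*(c - 3/4)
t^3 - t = t*(t - 1)*(t + 1)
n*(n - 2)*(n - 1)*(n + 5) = n^4 + 2*n^3 - 13*n^2 + 10*n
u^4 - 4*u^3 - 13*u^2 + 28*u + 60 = (u - 5)*(u - 3)*(u + 2)^2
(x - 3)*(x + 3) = x^2 - 9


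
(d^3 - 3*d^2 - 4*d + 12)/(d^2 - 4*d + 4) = (d^2 - d - 6)/(d - 2)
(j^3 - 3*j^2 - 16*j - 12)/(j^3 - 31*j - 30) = (j + 2)/(j + 5)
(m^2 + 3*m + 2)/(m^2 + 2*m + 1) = (m + 2)/(m + 1)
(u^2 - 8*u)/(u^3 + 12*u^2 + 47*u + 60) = u*(u - 8)/(u^3 + 12*u^2 + 47*u + 60)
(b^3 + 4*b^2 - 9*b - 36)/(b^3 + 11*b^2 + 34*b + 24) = (b^2 - 9)/(b^2 + 7*b + 6)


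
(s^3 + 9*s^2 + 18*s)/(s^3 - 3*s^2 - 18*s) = (s + 6)/(s - 6)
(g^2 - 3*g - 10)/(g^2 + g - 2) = (g - 5)/(g - 1)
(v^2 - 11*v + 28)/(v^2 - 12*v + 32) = (v - 7)/(v - 8)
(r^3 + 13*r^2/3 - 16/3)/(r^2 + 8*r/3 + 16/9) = 3*(r^2 + 3*r - 4)/(3*r + 4)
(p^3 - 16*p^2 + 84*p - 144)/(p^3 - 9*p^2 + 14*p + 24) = (p - 6)/(p + 1)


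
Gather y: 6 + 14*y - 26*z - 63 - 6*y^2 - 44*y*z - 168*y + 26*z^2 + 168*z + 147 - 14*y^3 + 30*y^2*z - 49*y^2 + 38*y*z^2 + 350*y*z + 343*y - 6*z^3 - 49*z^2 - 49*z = -14*y^3 + y^2*(30*z - 55) + y*(38*z^2 + 306*z + 189) - 6*z^3 - 23*z^2 + 93*z + 90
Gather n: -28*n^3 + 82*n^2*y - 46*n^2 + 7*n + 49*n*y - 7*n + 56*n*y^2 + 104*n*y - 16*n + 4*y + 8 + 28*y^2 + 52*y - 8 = -28*n^3 + n^2*(82*y - 46) + n*(56*y^2 + 153*y - 16) + 28*y^2 + 56*y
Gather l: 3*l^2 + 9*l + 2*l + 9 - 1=3*l^2 + 11*l + 8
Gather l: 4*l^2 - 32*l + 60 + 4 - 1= 4*l^2 - 32*l + 63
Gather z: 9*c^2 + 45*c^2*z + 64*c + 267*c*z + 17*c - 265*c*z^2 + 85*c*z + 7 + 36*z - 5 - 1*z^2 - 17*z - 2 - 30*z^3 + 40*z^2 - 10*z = 9*c^2 + 81*c - 30*z^3 + z^2*(39 - 265*c) + z*(45*c^2 + 352*c + 9)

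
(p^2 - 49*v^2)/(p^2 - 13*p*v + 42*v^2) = (p + 7*v)/(p - 6*v)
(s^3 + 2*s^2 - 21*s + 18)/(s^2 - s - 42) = (s^2 - 4*s + 3)/(s - 7)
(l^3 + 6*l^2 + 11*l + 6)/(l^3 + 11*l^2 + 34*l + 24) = (l^2 + 5*l + 6)/(l^2 + 10*l + 24)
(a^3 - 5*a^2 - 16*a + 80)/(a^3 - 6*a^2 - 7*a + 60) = (a + 4)/(a + 3)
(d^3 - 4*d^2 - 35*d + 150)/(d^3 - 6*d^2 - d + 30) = (d^2 + d - 30)/(d^2 - d - 6)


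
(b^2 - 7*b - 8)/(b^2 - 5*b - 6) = (b - 8)/(b - 6)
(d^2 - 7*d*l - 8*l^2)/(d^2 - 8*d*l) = (d + l)/d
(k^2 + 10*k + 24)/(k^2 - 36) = (k + 4)/(k - 6)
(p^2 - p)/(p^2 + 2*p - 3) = p/(p + 3)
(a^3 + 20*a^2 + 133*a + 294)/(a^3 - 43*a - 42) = (a^2 + 14*a + 49)/(a^2 - 6*a - 7)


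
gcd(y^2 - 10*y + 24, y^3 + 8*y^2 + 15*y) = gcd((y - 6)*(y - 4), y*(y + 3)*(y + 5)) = 1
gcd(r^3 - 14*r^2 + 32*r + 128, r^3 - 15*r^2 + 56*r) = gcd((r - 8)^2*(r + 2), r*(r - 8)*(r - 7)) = r - 8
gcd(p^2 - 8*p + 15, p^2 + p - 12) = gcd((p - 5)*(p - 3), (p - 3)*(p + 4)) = p - 3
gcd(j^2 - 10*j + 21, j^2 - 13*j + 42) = j - 7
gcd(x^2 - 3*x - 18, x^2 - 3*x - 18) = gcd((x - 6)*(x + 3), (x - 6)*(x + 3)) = x^2 - 3*x - 18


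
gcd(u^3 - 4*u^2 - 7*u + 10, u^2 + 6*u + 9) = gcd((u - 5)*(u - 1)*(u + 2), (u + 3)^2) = 1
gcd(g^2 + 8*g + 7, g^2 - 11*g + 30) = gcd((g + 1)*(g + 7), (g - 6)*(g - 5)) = 1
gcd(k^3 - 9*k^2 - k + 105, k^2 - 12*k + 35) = k^2 - 12*k + 35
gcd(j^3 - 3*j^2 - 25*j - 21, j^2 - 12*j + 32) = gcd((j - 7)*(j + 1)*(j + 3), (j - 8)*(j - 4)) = 1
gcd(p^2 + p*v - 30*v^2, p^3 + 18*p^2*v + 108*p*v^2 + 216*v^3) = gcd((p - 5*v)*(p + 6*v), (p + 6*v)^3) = p + 6*v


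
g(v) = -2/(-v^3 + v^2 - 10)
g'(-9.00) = 0.00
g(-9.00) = 0.00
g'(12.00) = 0.00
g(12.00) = 0.00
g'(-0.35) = -0.02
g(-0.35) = 0.20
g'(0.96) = -0.02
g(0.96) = 0.20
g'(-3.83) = -0.03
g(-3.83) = -0.03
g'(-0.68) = -0.06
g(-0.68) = 0.22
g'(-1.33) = -0.46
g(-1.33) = 0.34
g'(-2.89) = -0.12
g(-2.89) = -0.09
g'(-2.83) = -0.14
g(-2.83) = -0.10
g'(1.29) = -0.04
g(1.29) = 0.19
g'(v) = -2*(3*v^2 - 2*v)/(-v^3 + v^2 - 10)^2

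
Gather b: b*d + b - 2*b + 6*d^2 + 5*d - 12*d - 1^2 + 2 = b*(d - 1) + 6*d^2 - 7*d + 1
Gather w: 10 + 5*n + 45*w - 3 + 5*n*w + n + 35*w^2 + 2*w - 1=6*n + 35*w^2 + w*(5*n + 47) + 6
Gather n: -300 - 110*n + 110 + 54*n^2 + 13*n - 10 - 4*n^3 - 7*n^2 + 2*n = -4*n^3 + 47*n^2 - 95*n - 200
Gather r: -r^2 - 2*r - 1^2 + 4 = -r^2 - 2*r + 3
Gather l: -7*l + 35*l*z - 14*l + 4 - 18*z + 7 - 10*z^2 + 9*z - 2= l*(35*z - 21) - 10*z^2 - 9*z + 9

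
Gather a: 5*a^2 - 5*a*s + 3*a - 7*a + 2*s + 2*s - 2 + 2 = 5*a^2 + a*(-5*s - 4) + 4*s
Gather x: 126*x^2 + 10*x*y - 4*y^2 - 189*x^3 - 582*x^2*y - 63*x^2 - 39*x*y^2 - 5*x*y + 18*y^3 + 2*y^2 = -189*x^3 + x^2*(63 - 582*y) + x*(-39*y^2 + 5*y) + 18*y^3 - 2*y^2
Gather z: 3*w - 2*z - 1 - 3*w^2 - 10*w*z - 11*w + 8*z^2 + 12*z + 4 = -3*w^2 - 8*w + 8*z^2 + z*(10 - 10*w) + 3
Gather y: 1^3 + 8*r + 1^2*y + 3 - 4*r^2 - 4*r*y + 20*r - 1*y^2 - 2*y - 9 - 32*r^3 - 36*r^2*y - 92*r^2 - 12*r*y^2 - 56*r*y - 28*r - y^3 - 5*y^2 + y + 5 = -32*r^3 - 96*r^2 - y^3 + y^2*(-12*r - 6) + y*(-36*r^2 - 60*r)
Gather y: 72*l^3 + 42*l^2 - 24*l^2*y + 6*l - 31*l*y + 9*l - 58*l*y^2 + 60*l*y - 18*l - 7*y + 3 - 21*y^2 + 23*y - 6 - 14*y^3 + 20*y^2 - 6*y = 72*l^3 + 42*l^2 - 3*l - 14*y^3 + y^2*(-58*l - 1) + y*(-24*l^2 + 29*l + 10) - 3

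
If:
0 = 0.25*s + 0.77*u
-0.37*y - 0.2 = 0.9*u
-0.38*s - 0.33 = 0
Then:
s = -0.87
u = 0.28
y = -1.23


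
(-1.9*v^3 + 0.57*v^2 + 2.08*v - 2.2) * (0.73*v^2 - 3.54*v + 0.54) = -1.387*v^5 + 7.1421*v^4 - 1.5254*v^3 - 8.6614*v^2 + 8.9112*v - 1.188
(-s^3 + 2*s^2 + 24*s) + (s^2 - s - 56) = -s^3 + 3*s^2 + 23*s - 56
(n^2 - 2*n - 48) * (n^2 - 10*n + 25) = n^4 - 12*n^3 - 3*n^2 + 430*n - 1200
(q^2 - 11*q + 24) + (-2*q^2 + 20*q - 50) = -q^2 + 9*q - 26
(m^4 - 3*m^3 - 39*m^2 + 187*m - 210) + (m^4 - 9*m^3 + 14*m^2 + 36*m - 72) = 2*m^4 - 12*m^3 - 25*m^2 + 223*m - 282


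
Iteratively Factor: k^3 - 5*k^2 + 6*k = (k - 2)*(k^2 - 3*k) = k*(k - 2)*(k - 3)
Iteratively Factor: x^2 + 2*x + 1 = (x + 1)*(x + 1)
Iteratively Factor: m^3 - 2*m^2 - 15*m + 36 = (m + 4)*(m^2 - 6*m + 9) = (m - 3)*(m + 4)*(m - 3)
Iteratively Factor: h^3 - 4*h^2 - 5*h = (h + 1)*(h^2 - 5*h) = h*(h + 1)*(h - 5)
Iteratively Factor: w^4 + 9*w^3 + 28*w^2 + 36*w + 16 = (w + 1)*(w^3 + 8*w^2 + 20*w + 16) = (w + 1)*(w + 2)*(w^2 + 6*w + 8) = (w + 1)*(w + 2)*(w + 4)*(w + 2)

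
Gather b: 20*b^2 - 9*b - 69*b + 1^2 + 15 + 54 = 20*b^2 - 78*b + 70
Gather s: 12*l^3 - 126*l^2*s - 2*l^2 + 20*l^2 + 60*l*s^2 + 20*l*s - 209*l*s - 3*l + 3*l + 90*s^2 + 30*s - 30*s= 12*l^3 + 18*l^2 + s^2*(60*l + 90) + s*(-126*l^2 - 189*l)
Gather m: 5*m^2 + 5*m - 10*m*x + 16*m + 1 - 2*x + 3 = 5*m^2 + m*(21 - 10*x) - 2*x + 4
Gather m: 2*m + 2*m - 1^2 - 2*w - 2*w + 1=4*m - 4*w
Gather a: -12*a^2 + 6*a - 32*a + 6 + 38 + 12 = -12*a^2 - 26*a + 56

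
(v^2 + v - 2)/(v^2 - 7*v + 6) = (v + 2)/(v - 6)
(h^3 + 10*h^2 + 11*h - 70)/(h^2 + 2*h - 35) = (h^2 + 3*h - 10)/(h - 5)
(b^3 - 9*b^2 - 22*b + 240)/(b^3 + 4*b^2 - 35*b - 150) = (b - 8)/(b + 5)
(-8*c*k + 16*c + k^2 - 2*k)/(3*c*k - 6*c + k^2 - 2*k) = (-8*c + k)/(3*c + k)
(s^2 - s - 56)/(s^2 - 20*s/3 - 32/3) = 3*(s + 7)/(3*s + 4)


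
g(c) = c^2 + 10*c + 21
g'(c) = 2*c + 10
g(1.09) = 33.09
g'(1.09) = 12.18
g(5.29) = 101.88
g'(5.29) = 20.58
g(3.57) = 69.44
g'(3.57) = 17.14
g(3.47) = 67.74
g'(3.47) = 16.94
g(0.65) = 27.92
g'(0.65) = 11.30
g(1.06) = 32.72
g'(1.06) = 12.12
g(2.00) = 45.00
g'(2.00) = 14.00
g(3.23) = 63.73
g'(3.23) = 16.46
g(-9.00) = 12.00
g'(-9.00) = -8.00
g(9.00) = 192.00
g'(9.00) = 28.00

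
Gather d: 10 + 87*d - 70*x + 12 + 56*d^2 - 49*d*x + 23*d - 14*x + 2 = 56*d^2 + d*(110 - 49*x) - 84*x + 24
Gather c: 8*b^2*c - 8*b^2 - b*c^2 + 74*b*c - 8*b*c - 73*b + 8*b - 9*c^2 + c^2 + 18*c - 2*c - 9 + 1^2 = -8*b^2 - 65*b + c^2*(-b - 8) + c*(8*b^2 + 66*b + 16) - 8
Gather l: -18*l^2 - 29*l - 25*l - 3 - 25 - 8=-18*l^2 - 54*l - 36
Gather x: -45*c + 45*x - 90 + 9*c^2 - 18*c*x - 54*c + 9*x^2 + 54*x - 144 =9*c^2 - 99*c + 9*x^2 + x*(99 - 18*c) - 234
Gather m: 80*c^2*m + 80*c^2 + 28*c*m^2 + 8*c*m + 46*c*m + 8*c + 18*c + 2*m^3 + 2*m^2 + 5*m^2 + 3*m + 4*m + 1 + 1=80*c^2 + 26*c + 2*m^3 + m^2*(28*c + 7) + m*(80*c^2 + 54*c + 7) + 2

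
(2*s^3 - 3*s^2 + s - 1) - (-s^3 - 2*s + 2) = 3*s^3 - 3*s^2 + 3*s - 3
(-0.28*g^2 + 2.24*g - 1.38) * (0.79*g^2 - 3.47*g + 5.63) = -0.2212*g^4 + 2.7412*g^3 - 10.4394*g^2 + 17.3998*g - 7.7694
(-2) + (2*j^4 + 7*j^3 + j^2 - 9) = 2*j^4 + 7*j^3 + j^2 - 11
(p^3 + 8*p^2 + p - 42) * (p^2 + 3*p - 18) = p^5 + 11*p^4 + 7*p^3 - 183*p^2 - 144*p + 756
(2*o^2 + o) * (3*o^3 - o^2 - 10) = 6*o^5 + o^4 - o^3 - 20*o^2 - 10*o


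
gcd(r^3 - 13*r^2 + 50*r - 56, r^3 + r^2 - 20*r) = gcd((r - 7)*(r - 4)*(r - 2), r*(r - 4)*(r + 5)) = r - 4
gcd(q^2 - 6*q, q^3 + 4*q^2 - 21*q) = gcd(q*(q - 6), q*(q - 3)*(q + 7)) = q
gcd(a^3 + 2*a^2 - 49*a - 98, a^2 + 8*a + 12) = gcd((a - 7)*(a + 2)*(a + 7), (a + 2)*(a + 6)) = a + 2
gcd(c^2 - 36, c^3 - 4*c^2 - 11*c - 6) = c - 6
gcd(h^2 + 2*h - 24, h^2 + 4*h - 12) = h + 6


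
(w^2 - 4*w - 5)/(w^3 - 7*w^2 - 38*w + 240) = (w + 1)/(w^2 - 2*w - 48)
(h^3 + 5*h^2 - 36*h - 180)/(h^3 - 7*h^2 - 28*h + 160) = (h^2 - 36)/(h^2 - 12*h + 32)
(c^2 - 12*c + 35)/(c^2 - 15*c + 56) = (c - 5)/(c - 8)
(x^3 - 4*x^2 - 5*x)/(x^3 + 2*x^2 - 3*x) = (x^2 - 4*x - 5)/(x^2 + 2*x - 3)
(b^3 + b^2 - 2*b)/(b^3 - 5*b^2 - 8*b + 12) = b/(b - 6)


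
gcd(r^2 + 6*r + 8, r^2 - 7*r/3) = 1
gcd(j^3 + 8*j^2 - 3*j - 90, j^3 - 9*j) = j - 3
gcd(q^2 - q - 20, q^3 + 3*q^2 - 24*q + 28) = 1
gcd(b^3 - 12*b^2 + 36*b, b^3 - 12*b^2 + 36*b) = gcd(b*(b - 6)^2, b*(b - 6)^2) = b^3 - 12*b^2 + 36*b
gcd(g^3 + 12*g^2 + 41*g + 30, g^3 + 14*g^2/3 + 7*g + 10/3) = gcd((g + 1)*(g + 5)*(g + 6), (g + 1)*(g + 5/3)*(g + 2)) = g + 1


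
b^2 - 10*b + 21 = (b - 7)*(b - 3)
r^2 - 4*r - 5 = (r - 5)*(r + 1)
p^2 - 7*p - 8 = (p - 8)*(p + 1)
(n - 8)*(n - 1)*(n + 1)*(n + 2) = n^4 - 6*n^3 - 17*n^2 + 6*n + 16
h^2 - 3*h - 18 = (h - 6)*(h + 3)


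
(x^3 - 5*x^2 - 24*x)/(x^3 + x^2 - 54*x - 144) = x/(x + 6)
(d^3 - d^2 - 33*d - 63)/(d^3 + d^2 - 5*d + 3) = (d^2 - 4*d - 21)/(d^2 - 2*d + 1)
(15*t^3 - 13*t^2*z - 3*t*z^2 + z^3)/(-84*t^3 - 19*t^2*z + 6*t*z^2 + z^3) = (5*t^2 - 6*t*z + z^2)/(-28*t^2 + 3*t*z + z^2)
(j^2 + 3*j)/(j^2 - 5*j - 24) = j/(j - 8)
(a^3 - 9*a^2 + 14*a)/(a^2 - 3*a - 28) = a*(a - 2)/(a + 4)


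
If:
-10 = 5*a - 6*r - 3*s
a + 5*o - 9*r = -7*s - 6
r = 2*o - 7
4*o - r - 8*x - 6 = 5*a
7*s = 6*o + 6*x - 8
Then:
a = 17819/2189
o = 15667/2189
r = 16011/2189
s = 4973/2189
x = -1263/398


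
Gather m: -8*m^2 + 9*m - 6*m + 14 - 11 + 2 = -8*m^2 + 3*m + 5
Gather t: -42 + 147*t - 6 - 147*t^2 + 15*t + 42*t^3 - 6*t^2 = 42*t^3 - 153*t^2 + 162*t - 48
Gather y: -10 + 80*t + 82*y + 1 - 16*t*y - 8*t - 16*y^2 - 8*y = 72*t - 16*y^2 + y*(74 - 16*t) - 9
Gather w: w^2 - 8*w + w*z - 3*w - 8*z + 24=w^2 + w*(z - 11) - 8*z + 24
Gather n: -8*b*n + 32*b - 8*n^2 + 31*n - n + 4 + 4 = 32*b - 8*n^2 + n*(30 - 8*b) + 8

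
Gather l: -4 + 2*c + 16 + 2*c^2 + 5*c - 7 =2*c^2 + 7*c + 5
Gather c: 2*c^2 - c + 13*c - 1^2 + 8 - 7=2*c^2 + 12*c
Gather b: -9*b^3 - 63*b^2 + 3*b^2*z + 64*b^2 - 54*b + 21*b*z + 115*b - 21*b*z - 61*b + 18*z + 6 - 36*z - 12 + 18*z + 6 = -9*b^3 + b^2*(3*z + 1)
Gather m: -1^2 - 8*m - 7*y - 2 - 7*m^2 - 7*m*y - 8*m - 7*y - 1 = -7*m^2 + m*(-7*y - 16) - 14*y - 4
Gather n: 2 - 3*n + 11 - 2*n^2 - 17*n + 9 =-2*n^2 - 20*n + 22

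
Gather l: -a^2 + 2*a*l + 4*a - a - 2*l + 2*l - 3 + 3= -a^2 + 2*a*l + 3*a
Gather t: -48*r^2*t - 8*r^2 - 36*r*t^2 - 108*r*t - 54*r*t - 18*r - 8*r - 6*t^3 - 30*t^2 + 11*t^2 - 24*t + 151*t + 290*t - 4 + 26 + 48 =-8*r^2 - 26*r - 6*t^3 + t^2*(-36*r - 19) + t*(-48*r^2 - 162*r + 417) + 70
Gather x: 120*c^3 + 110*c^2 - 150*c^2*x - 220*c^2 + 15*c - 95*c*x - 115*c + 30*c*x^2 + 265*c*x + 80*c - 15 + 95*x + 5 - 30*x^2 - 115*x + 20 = 120*c^3 - 110*c^2 - 20*c + x^2*(30*c - 30) + x*(-150*c^2 + 170*c - 20) + 10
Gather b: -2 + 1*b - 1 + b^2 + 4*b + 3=b^2 + 5*b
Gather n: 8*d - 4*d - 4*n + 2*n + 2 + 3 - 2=4*d - 2*n + 3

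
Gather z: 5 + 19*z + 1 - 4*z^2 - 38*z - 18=-4*z^2 - 19*z - 12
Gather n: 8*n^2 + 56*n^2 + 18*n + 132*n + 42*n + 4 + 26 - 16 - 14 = 64*n^2 + 192*n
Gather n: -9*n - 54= -9*n - 54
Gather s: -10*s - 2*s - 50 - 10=-12*s - 60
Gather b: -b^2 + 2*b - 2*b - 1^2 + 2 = 1 - b^2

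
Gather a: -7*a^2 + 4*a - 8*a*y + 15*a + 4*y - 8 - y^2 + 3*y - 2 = -7*a^2 + a*(19 - 8*y) - y^2 + 7*y - 10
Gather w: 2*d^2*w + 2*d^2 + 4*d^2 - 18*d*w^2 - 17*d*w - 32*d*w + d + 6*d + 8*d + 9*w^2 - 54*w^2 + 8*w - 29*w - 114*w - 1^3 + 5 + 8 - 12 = 6*d^2 + 15*d + w^2*(-18*d - 45) + w*(2*d^2 - 49*d - 135)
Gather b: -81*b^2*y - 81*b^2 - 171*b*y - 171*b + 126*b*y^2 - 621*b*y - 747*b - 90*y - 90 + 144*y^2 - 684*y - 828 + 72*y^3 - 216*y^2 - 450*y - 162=b^2*(-81*y - 81) + b*(126*y^2 - 792*y - 918) + 72*y^3 - 72*y^2 - 1224*y - 1080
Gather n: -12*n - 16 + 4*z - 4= -12*n + 4*z - 20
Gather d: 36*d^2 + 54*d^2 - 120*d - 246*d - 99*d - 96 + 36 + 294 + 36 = 90*d^2 - 465*d + 270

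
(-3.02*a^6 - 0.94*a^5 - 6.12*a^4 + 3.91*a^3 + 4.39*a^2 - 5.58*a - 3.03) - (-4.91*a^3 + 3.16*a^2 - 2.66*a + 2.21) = -3.02*a^6 - 0.94*a^5 - 6.12*a^4 + 8.82*a^3 + 1.23*a^2 - 2.92*a - 5.24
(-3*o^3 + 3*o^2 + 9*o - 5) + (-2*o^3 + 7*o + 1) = -5*o^3 + 3*o^2 + 16*o - 4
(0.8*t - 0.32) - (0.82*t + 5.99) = -0.0199999999999999*t - 6.31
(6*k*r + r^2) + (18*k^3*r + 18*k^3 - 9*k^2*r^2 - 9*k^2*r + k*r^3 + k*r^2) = 18*k^3*r + 18*k^3 - 9*k^2*r^2 - 9*k^2*r + k*r^3 + k*r^2 + 6*k*r + r^2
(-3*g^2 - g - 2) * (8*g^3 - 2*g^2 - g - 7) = -24*g^5 - 2*g^4 - 11*g^3 + 26*g^2 + 9*g + 14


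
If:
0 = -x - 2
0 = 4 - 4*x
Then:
No Solution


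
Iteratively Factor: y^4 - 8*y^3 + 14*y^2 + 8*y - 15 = (y - 3)*(y^3 - 5*y^2 - y + 5) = (y - 3)*(y - 1)*(y^2 - 4*y - 5) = (y - 3)*(y - 1)*(y + 1)*(y - 5)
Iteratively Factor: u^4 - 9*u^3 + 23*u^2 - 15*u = (u)*(u^3 - 9*u^2 + 23*u - 15) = u*(u - 1)*(u^2 - 8*u + 15) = u*(u - 5)*(u - 1)*(u - 3)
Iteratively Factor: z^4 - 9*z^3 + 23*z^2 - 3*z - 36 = (z + 1)*(z^3 - 10*z^2 + 33*z - 36) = (z - 4)*(z + 1)*(z^2 - 6*z + 9) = (z - 4)*(z - 3)*(z + 1)*(z - 3)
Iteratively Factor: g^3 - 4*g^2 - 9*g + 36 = (g - 3)*(g^2 - g - 12) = (g - 3)*(g + 3)*(g - 4)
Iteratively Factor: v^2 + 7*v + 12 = (v + 3)*(v + 4)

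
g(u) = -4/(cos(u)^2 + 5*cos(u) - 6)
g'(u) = -4*(2*sin(u)*cos(u) + 5*sin(u))/(cos(u)^2 + 5*cos(u) - 6)^2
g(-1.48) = 0.72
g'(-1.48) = 0.67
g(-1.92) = 0.53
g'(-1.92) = 0.28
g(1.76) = 0.58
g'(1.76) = -0.38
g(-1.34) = 0.83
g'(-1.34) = 0.92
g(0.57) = 3.70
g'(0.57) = -12.33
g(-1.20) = 0.99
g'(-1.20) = 1.30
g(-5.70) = 3.54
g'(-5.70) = -11.51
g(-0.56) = 3.82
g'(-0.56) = 13.00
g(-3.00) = 0.40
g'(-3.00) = 0.02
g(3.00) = 0.40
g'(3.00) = -0.02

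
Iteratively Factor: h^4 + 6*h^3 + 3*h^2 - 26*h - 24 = (h + 3)*(h^3 + 3*h^2 - 6*h - 8) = (h + 3)*(h + 4)*(h^2 - h - 2) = (h - 2)*(h + 3)*(h + 4)*(h + 1)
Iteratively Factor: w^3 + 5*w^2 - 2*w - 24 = (w + 3)*(w^2 + 2*w - 8) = (w - 2)*(w + 3)*(w + 4)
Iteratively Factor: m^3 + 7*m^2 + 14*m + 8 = (m + 2)*(m^2 + 5*m + 4) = (m + 1)*(m + 2)*(m + 4)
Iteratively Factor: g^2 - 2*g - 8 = (g - 4)*(g + 2)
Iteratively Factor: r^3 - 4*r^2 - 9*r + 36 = (r - 4)*(r^2 - 9) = (r - 4)*(r + 3)*(r - 3)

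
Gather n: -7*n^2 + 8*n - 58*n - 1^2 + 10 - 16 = -7*n^2 - 50*n - 7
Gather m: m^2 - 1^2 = m^2 - 1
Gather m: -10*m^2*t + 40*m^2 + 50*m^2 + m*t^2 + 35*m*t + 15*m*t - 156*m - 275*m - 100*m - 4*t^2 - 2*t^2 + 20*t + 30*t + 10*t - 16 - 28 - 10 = m^2*(90 - 10*t) + m*(t^2 + 50*t - 531) - 6*t^2 + 60*t - 54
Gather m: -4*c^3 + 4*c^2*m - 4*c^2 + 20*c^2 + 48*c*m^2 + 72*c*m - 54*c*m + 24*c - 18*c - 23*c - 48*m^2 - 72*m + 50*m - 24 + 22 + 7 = -4*c^3 + 16*c^2 - 17*c + m^2*(48*c - 48) + m*(4*c^2 + 18*c - 22) + 5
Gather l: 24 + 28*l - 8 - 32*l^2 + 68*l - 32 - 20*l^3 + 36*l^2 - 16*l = -20*l^3 + 4*l^2 + 80*l - 16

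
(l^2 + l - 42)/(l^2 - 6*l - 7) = (-l^2 - l + 42)/(-l^2 + 6*l + 7)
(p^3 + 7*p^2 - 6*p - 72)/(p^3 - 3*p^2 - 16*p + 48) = (p + 6)/(p - 4)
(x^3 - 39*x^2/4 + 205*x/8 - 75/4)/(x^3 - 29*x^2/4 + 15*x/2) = (x - 5/2)/x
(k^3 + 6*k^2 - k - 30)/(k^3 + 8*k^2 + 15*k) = (k - 2)/k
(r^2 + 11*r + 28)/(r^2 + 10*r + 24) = (r + 7)/(r + 6)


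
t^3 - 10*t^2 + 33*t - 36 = (t - 4)*(t - 3)^2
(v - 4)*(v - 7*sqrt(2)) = v^2 - 7*sqrt(2)*v - 4*v + 28*sqrt(2)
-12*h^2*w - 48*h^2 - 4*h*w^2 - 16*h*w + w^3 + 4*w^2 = (-6*h + w)*(2*h + w)*(w + 4)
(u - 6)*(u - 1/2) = u^2 - 13*u/2 + 3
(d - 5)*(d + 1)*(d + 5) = d^3 + d^2 - 25*d - 25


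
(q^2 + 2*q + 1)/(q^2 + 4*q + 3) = (q + 1)/(q + 3)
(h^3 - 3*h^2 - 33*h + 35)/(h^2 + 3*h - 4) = (h^2 - 2*h - 35)/(h + 4)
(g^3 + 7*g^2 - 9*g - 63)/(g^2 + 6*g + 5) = (g^3 + 7*g^2 - 9*g - 63)/(g^2 + 6*g + 5)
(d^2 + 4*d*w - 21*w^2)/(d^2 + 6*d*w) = (d^2 + 4*d*w - 21*w^2)/(d*(d + 6*w))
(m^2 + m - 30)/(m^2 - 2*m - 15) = (m + 6)/(m + 3)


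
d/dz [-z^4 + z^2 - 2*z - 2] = -4*z^3 + 2*z - 2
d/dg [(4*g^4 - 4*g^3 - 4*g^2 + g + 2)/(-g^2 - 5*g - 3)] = (-8*g^5 - 56*g^4 - 8*g^3 + 57*g^2 + 28*g + 7)/(g^4 + 10*g^3 + 31*g^2 + 30*g + 9)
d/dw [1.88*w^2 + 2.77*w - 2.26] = 3.76*w + 2.77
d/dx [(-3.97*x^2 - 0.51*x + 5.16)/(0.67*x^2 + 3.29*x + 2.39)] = (-12.7196*x^2 - 25.891*x - 18.1953)/(0.4489*x^4 + 4.4086*x^3 + 14.0267*x^2 + 15.7262*x + 5.7121)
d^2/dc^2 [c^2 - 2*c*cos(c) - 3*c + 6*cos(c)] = 2*c*cos(c) + 4*sin(c) - 6*cos(c) + 2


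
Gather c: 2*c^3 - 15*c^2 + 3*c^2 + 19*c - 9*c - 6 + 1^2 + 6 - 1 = 2*c^3 - 12*c^2 + 10*c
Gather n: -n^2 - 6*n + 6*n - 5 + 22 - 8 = 9 - n^2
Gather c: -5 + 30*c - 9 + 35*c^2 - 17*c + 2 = 35*c^2 + 13*c - 12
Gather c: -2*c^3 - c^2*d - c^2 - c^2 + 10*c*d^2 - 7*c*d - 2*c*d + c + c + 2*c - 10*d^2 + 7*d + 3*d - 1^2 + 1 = -2*c^3 + c^2*(-d - 2) + c*(10*d^2 - 9*d + 4) - 10*d^2 + 10*d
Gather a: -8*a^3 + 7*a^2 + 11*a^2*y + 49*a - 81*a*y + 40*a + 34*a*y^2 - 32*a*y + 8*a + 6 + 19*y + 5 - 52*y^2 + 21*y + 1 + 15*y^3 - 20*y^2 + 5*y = -8*a^3 + a^2*(11*y + 7) + a*(34*y^2 - 113*y + 97) + 15*y^3 - 72*y^2 + 45*y + 12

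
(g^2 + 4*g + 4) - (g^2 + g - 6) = 3*g + 10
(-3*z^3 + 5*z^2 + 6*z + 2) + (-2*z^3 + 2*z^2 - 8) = -5*z^3 + 7*z^2 + 6*z - 6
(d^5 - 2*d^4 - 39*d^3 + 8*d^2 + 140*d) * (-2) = -2*d^5 + 4*d^4 + 78*d^3 - 16*d^2 - 280*d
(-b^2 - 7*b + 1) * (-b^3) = b^5 + 7*b^4 - b^3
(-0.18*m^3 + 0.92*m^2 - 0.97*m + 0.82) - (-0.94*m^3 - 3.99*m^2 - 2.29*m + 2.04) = 0.76*m^3 + 4.91*m^2 + 1.32*m - 1.22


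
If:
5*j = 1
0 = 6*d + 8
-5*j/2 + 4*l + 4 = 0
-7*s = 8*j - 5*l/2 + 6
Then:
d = -4/3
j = 1/5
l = -7/8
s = -783/560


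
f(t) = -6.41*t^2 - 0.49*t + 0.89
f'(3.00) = -38.95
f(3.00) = -58.27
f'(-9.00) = 114.89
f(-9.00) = -513.91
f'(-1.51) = 18.87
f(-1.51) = -12.99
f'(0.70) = -9.46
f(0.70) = -2.59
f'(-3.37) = 42.71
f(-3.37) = -70.26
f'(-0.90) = 11.05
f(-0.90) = -3.86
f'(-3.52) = 44.64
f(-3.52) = -76.81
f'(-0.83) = 10.15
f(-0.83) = -3.12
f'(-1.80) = 22.59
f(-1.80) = -19.00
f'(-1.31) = 16.30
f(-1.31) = -9.47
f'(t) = -12.82*t - 0.49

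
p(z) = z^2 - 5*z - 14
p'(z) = 2*z - 5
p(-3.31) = 13.51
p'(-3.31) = -11.62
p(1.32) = -18.86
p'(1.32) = -2.36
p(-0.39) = -11.90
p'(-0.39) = -5.78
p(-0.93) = -8.49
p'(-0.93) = -6.86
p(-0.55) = -10.95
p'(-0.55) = -6.10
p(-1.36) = -5.35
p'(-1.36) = -7.72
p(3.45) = -19.35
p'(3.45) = 1.90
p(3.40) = -19.44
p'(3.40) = 1.80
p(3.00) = -20.00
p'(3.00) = 1.00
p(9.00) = 22.00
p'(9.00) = 13.00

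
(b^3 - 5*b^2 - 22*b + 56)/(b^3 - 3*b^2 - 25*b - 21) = (b^2 + 2*b - 8)/(b^2 + 4*b + 3)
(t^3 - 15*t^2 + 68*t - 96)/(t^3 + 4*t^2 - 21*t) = (t^2 - 12*t + 32)/(t*(t + 7))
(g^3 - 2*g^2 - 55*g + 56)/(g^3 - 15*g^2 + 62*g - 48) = (g + 7)/(g - 6)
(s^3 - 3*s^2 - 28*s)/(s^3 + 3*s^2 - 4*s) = (s - 7)/(s - 1)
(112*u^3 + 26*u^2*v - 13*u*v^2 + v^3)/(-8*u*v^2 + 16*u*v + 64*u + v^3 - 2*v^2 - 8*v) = (-14*u^2 - 5*u*v + v^2)/(v^2 - 2*v - 8)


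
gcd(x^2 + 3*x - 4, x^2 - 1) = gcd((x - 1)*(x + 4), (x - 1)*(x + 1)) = x - 1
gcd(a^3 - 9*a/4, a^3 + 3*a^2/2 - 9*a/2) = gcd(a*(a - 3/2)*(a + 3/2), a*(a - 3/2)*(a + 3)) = a^2 - 3*a/2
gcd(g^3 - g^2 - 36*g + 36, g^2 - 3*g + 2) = g - 1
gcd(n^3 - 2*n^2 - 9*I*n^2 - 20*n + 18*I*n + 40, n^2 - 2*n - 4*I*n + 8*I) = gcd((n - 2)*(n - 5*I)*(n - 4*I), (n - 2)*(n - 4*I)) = n^2 + n*(-2 - 4*I) + 8*I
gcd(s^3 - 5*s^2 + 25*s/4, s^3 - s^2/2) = s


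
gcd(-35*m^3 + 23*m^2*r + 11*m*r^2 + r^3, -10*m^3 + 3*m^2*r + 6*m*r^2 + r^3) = -5*m^2 + 4*m*r + r^2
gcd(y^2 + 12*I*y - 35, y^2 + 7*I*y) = y + 7*I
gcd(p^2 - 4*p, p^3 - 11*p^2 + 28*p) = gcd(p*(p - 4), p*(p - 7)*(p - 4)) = p^2 - 4*p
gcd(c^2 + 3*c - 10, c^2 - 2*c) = c - 2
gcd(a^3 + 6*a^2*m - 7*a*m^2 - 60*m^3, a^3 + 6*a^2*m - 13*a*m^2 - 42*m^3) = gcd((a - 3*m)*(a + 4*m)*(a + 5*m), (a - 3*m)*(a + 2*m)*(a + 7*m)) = a - 3*m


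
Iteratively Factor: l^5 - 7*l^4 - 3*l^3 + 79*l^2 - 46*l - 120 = (l + 3)*(l^4 - 10*l^3 + 27*l^2 - 2*l - 40) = (l - 2)*(l + 3)*(l^3 - 8*l^2 + 11*l + 20) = (l - 4)*(l - 2)*(l + 3)*(l^2 - 4*l - 5) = (l - 5)*(l - 4)*(l - 2)*(l + 3)*(l + 1)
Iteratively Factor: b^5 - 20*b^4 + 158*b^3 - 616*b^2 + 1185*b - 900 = (b - 4)*(b^4 - 16*b^3 + 94*b^2 - 240*b + 225) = (b - 4)*(b - 3)*(b^3 - 13*b^2 + 55*b - 75) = (b - 5)*(b - 4)*(b - 3)*(b^2 - 8*b + 15) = (b - 5)^2*(b - 4)*(b - 3)*(b - 3)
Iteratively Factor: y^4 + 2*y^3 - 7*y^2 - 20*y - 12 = (y + 1)*(y^3 + y^2 - 8*y - 12) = (y - 3)*(y + 1)*(y^2 + 4*y + 4) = (y - 3)*(y + 1)*(y + 2)*(y + 2)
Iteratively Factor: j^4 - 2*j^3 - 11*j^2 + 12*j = (j - 4)*(j^3 + 2*j^2 - 3*j) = (j - 4)*(j - 1)*(j^2 + 3*j) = j*(j - 4)*(j - 1)*(j + 3)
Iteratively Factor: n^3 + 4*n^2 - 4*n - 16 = (n - 2)*(n^2 + 6*n + 8) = (n - 2)*(n + 4)*(n + 2)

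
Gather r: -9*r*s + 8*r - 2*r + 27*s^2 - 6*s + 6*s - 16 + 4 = r*(6 - 9*s) + 27*s^2 - 12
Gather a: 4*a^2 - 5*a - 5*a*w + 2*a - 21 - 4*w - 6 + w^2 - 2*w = 4*a^2 + a*(-5*w - 3) + w^2 - 6*w - 27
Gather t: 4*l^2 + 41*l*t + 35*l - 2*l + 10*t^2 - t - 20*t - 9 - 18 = 4*l^2 + 33*l + 10*t^2 + t*(41*l - 21) - 27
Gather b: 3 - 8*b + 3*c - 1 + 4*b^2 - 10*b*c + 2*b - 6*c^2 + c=4*b^2 + b*(-10*c - 6) - 6*c^2 + 4*c + 2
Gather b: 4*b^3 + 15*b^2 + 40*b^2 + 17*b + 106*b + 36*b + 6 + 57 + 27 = 4*b^3 + 55*b^2 + 159*b + 90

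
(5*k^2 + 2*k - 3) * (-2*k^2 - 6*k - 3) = -10*k^4 - 34*k^3 - 21*k^2 + 12*k + 9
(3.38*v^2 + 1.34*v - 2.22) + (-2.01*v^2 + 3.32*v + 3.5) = 1.37*v^2 + 4.66*v + 1.28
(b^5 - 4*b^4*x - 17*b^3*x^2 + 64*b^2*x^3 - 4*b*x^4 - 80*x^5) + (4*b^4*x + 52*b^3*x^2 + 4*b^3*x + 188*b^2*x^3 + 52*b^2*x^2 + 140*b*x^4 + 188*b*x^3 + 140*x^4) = b^5 + 35*b^3*x^2 + 4*b^3*x + 252*b^2*x^3 + 52*b^2*x^2 + 136*b*x^4 + 188*b*x^3 - 80*x^5 + 140*x^4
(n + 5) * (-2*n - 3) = -2*n^2 - 13*n - 15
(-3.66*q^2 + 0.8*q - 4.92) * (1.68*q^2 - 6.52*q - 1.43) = -6.1488*q^4 + 25.2072*q^3 - 8.2478*q^2 + 30.9344*q + 7.0356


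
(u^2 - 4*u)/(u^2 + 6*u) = (u - 4)/(u + 6)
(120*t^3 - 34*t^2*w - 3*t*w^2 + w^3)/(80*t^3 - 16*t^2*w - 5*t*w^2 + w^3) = (6*t + w)/(4*t + w)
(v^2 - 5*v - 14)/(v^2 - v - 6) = (v - 7)/(v - 3)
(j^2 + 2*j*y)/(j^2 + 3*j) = (j + 2*y)/(j + 3)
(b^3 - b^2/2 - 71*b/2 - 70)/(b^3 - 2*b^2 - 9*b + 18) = (2*b^3 - b^2 - 71*b - 140)/(2*(b^3 - 2*b^2 - 9*b + 18))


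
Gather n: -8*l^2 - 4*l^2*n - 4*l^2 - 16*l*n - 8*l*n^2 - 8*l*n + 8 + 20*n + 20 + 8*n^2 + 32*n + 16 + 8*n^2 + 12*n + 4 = -12*l^2 + n^2*(16 - 8*l) + n*(-4*l^2 - 24*l + 64) + 48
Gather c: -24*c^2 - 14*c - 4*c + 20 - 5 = -24*c^2 - 18*c + 15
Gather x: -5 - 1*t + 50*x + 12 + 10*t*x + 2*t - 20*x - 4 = t + x*(10*t + 30) + 3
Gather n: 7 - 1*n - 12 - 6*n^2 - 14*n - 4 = -6*n^2 - 15*n - 9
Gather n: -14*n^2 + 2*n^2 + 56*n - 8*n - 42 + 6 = -12*n^2 + 48*n - 36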